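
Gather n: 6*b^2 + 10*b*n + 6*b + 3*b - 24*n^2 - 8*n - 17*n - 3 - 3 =6*b^2 + 9*b - 24*n^2 + n*(10*b - 25) - 6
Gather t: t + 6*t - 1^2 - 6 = 7*t - 7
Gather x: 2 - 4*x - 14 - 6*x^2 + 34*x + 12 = -6*x^2 + 30*x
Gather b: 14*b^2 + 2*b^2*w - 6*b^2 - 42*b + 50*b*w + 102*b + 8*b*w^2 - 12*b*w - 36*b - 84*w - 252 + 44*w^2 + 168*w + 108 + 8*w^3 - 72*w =b^2*(2*w + 8) + b*(8*w^2 + 38*w + 24) + 8*w^3 + 44*w^2 + 12*w - 144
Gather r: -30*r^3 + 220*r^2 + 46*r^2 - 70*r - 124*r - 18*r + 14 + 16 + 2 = -30*r^3 + 266*r^2 - 212*r + 32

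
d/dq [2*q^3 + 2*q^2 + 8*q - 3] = 6*q^2 + 4*q + 8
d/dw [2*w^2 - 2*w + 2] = 4*w - 2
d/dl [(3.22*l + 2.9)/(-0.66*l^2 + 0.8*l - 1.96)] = (2.1252*l^2 + 3.828*l - 8.6312)/(0.4356*l^4 - 1.056*l^3 + 3.2272*l^2 - 3.136*l + 3.8416)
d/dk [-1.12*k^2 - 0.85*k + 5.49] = -2.24*k - 0.85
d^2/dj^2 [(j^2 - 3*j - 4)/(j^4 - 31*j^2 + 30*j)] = 6*(j^8 - 6*j^7 - 3*j^6 + 33*j^5 + 462*j^4 - 731*j^3 - 3844*j^2 + 3720*j - 1200)/(j^3*(j^9 - 93*j^7 + 90*j^6 + 2883*j^5 - 5580*j^4 - 27091*j^3 + 86490*j^2 - 83700*j + 27000))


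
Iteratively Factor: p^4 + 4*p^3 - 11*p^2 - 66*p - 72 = (p + 3)*(p^3 + p^2 - 14*p - 24) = (p + 2)*(p + 3)*(p^2 - p - 12) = (p + 2)*(p + 3)^2*(p - 4)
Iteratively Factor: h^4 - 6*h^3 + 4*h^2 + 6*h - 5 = (h - 5)*(h^3 - h^2 - h + 1) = (h - 5)*(h + 1)*(h^2 - 2*h + 1) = (h - 5)*(h - 1)*(h + 1)*(h - 1)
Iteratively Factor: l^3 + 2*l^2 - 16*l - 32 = (l + 4)*(l^2 - 2*l - 8) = (l - 4)*(l + 4)*(l + 2)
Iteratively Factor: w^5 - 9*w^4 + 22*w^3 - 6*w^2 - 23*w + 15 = (w - 3)*(w^4 - 6*w^3 + 4*w^2 + 6*w - 5) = (w - 3)*(w - 1)*(w^3 - 5*w^2 - w + 5) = (w - 3)*(w - 1)*(w + 1)*(w^2 - 6*w + 5) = (w - 5)*(w - 3)*(w - 1)*(w + 1)*(w - 1)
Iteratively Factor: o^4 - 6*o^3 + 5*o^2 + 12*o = (o - 3)*(o^3 - 3*o^2 - 4*o) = (o - 3)*(o + 1)*(o^2 - 4*o) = o*(o - 3)*(o + 1)*(o - 4)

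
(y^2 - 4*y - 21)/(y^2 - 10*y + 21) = (y + 3)/(y - 3)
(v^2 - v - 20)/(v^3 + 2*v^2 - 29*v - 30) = (v + 4)/(v^2 + 7*v + 6)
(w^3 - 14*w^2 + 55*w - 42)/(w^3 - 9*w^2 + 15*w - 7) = (w - 6)/(w - 1)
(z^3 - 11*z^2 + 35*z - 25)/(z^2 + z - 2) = (z^2 - 10*z + 25)/(z + 2)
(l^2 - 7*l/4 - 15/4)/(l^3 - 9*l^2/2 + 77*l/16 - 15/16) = 4*(4*l + 5)/(16*l^2 - 24*l + 5)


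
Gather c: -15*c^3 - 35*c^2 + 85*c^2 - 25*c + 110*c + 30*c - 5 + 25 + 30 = -15*c^3 + 50*c^2 + 115*c + 50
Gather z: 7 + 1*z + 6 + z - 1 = 2*z + 12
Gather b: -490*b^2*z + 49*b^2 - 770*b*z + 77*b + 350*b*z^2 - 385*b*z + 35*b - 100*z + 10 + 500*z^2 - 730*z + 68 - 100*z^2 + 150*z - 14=b^2*(49 - 490*z) + b*(350*z^2 - 1155*z + 112) + 400*z^2 - 680*z + 64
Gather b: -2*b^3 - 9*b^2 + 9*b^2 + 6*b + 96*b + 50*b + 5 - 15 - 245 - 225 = -2*b^3 + 152*b - 480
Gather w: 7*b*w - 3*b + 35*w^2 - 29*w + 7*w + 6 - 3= -3*b + 35*w^2 + w*(7*b - 22) + 3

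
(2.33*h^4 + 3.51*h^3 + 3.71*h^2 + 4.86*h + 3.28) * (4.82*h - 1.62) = 11.2306*h^5 + 13.1436*h^4 + 12.196*h^3 + 17.415*h^2 + 7.9364*h - 5.3136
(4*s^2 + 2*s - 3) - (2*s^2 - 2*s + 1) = 2*s^2 + 4*s - 4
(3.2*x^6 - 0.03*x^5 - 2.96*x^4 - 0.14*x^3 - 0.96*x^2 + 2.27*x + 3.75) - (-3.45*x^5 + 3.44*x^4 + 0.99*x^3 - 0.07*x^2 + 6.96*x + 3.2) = 3.2*x^6 + 3.42*x^5 - 6.4*x^4 - 1.13*x^3 - 0.89*x^2 - 4.69*x + 0.55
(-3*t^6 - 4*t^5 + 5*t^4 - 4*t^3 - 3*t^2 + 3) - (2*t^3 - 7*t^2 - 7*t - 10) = -3*t^6 - 4*t^5 + 5*t^4 - 6*t^3 + 4*t^2 + 7*t + 13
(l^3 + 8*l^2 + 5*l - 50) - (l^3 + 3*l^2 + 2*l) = 5*l^2 + 3*l - 50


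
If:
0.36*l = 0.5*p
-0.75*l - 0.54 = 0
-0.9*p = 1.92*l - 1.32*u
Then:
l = -0.72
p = -0.52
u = -1.40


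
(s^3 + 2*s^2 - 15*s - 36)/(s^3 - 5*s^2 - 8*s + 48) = (s + 3)/(s - 4)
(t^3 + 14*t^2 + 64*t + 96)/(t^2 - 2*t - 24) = (t^2 + 10*t + 24)/(t - 6)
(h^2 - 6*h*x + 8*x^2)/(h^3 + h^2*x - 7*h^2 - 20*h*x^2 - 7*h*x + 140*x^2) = (h - 2*x)/(h^2 + 5*h*x - 7*h - 35*x)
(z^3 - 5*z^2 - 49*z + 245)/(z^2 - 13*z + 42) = (z^2 + 2*z - 35)/(z - 6)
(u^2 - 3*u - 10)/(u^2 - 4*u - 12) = (u - 5)/(u - 6)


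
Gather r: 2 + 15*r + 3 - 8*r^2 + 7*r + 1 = -8*r^2 + 22*r + 6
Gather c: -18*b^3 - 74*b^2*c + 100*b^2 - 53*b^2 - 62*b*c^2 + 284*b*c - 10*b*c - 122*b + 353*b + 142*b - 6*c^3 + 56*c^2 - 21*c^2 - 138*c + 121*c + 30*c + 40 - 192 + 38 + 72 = -18*b^3 + 47*b^2 + 373*b - 6*c^3 + c^2*(35 - 62*b) + c*(-74*b^2 + 274*b + 13) - 42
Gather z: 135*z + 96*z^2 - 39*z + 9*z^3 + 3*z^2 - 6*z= 9*z^3 + 99*z^2 + 90*z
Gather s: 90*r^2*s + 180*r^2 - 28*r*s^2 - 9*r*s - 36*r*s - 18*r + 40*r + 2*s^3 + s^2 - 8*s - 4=180*r^2 + 22*r + 2*s^3 + s^2*(1 - 28*r) + s*(90*r^2 - 45*r - 8) - 4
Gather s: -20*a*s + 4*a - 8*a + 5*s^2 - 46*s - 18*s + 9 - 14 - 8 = -4*a + 5*s^2 + s*(-20*a - 64) - 13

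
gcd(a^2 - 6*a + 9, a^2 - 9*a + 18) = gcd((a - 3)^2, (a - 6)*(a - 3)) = a - 3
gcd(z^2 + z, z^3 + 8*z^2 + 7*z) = z^2 + z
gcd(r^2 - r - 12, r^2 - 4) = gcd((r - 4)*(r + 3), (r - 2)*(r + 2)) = 1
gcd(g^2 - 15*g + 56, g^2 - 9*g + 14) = g - 7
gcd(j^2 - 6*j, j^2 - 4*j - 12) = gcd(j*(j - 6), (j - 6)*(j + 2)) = j - 6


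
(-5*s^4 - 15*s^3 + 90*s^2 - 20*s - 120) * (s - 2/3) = -5*s^5 - 35*s^4/3 + 100*s^3 - 80*s^2 - 320*s/3 + 80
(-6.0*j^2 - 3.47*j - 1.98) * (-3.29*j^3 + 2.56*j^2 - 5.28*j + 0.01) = 19.74*j^5 - 3.9437*j^4 + 29.311*j^3 + 13.1928*j^2 + 10.4197*j - 0.0198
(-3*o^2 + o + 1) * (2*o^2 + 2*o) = -6*o^4 - 4*o^3 + 4*o^2 + 2*o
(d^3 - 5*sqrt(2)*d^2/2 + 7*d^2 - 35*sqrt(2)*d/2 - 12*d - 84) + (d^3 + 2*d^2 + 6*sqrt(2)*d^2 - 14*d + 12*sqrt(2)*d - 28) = 2*d^3 + 7*sqrt(2)*d^2/2 + 9*d^2 - 26*d - 11*sqrt(2)*d/2 - 112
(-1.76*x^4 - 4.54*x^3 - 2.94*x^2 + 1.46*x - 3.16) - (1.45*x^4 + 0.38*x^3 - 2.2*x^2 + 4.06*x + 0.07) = -3.21*x^4 - 4.92*x^3 - 0.74*x^2 - 2.6*x - 3.23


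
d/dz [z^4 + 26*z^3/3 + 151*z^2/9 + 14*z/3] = 4*z^3 + 26*z^2 + 302*z/9 + 14/3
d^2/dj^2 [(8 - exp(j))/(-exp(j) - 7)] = 15*(7 - exp(j))*exp(j)/(exp(3*j) + 21*exp(2*j) + 147*exp(j) + 343)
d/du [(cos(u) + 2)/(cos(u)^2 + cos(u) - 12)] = (cos(u)^2 + 4*cos(u) + 14)*sin(u)/(cos(u)^2 + cos(u) - 12)^2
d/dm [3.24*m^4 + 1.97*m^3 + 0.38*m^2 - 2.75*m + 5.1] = 12.96*m^3 + 5.91*m^2 + 0.76*m - 2.75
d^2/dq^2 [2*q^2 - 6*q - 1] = 4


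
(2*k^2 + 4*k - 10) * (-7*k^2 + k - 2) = -14*k^4 - 26*k^3 + 70*k^2 - 18*k + 20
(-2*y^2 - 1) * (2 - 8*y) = 16*y^3 - 4*y^2 + 8*y - 2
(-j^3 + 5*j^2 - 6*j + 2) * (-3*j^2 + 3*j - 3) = 3*j^5 - 18*j^4 + 36*j^3 - 39*j^2 + 24*j - 6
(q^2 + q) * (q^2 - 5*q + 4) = q^4 - 4*q^3 - q^2 + 4*q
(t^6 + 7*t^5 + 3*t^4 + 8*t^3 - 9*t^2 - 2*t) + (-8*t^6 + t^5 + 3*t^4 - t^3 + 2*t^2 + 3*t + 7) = -7*t^6 + 8*t^5 + 6*t^4 + 7*t^3 - 7*t^2 + t + 7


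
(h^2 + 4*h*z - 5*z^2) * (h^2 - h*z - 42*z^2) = h^4 + 3*h^3*z - 51*h^2*z^2 - 163*h*z^3 + 210*z^4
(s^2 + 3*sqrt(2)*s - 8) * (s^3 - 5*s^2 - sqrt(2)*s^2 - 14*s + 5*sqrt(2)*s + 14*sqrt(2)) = s^5 - 5*s^4 + 2*sqrt(2)*s^4 - 28*s^3 - 10*sqrt(2)*s^3 - 20*sqrt(2)*s^2 + 70*s^2 - 40*sqrt(2)*s + 196*s - 112*sqrt(2)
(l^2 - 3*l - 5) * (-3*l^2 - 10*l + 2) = -3*l^4 - l^3 + 47*l^2 + 44*l - 10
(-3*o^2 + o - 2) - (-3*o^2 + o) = -2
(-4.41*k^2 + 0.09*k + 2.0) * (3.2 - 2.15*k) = 9.4815*k^3 - 14.3055*k^2 - 4.012*k + 6.4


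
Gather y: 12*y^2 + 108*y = 12*y^2 + 108*y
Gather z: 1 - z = 1 - z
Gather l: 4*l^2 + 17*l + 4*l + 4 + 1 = 4*l^2 + 21*l + 5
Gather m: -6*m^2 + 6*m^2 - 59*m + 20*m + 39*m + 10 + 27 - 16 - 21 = 0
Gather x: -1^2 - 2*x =-2*x - 1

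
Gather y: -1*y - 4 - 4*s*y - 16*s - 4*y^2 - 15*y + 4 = -16*s - 4*y^2 + y*(-4*s - 16)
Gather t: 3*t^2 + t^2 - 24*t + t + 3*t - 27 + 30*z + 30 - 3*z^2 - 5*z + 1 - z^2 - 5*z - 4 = 4*t^2 - 20*t - 4*z^2 + 20*z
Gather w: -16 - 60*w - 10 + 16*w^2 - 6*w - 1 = 16*w^2 - 66*w - 27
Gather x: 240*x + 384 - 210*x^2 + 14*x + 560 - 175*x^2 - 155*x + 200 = -385*x^2 + 99*x + 1144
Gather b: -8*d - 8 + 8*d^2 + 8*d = 8*d^2 - 8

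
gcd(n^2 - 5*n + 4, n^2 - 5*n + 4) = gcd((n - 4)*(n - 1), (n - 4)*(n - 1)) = n^2 - 5*n + 4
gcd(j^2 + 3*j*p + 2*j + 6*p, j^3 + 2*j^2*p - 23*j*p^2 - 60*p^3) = j + 3*p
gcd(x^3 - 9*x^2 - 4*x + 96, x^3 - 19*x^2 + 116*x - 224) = x^2 - 12*x + 32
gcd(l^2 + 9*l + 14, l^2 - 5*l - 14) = l + 2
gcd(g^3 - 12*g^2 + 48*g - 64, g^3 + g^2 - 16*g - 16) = g - 4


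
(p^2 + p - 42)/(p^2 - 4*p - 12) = (p + 7)/(p + 2)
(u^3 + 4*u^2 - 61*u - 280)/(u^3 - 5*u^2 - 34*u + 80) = (u + 7)/(u - 2)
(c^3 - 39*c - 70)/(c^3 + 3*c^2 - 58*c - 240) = (c^2 - 5*c - 14)/(c^2 - 2*c - 48)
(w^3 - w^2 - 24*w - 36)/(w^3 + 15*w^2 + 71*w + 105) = (w^2 - 4*w - 12)/(w^2 + 12*w + 35)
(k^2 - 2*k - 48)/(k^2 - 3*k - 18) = (-k^2 + 2*k + 48)/(-k^2 + 3*k + 18)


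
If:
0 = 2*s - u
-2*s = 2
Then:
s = -1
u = -2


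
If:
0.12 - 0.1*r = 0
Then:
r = 1.20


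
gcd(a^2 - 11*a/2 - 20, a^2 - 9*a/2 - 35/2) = a + 5/2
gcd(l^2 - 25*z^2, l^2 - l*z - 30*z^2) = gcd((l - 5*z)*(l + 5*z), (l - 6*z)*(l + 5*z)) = l + 5*z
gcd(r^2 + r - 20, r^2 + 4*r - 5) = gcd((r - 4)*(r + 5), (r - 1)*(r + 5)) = r + 5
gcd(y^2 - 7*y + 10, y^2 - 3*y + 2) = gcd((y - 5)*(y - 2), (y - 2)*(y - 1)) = y - 2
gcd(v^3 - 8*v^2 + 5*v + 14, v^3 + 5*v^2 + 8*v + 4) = v + 1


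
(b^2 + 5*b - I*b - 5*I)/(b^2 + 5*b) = (b - I)/b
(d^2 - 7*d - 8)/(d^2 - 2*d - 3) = (d - 8)/(d - 3)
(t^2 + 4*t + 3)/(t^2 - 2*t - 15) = (t + 1)/(t - 5)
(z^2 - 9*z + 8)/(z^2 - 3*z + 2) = (z - 8)/(z - 2)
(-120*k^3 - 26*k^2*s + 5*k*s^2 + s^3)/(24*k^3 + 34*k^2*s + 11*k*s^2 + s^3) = (-5*k + s)/(k + s)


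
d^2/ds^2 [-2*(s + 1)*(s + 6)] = -4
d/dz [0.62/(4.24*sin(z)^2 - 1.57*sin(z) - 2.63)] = (0.9734 - 5.2576*sin(z))*cos(z)/(-4.24*sin(z)^2 + 1.57*sin(z) + 2.63)^2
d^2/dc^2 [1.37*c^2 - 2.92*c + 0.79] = 2.74000000000000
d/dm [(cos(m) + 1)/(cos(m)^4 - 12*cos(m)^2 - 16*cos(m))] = (-21*cos(m) - 9*cos(2*m)/2 + cos(3*m) + 3*cos(4*m)/8 - 167/8)*sin(m)/((cos(m) - 4)^2*(cos(m) + 2)^4*cos(m)^2)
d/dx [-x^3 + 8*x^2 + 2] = x*(16 - 3*x)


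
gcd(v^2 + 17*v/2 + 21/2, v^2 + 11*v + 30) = 1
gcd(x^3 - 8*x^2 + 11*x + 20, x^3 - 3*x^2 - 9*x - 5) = x^2 - 4*x - 5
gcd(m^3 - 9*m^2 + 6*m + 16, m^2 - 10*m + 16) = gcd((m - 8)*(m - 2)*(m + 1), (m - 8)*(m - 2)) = m^2 - 10*m + 16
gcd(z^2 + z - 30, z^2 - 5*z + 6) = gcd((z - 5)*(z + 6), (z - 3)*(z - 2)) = 1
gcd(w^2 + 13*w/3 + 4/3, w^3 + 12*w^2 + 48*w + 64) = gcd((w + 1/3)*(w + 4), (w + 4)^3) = w + 4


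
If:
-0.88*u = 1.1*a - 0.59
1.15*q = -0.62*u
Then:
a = 0.536363636363636 - 0.8*u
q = -0.539130434782609*u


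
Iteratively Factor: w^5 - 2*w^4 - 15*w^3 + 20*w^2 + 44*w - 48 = (w - 2)*(w^4 - 15*w^2 - 10*w + 24) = (w - 2)*(w + 2)*(w^3 - 2*w^2 - 11*w + 12) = (w - 4)*(w - 2)*(w + 2)*(w^2 + 2*w - 3) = (w - 4)*(w - 2)*(w - 1)*(w + 2)*(w + 3)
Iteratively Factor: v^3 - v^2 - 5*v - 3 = (v + 1)*(v^2 - 2*v - 3) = (v - 3)*(v + 1)*(v + 1)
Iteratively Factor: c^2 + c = (c)*(c + 1)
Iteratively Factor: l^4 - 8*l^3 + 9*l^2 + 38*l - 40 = (l - 1)*(l^3 - 7*l^2 + 2*l + 40) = (l - 1)*(l + 2)*(l^2 - 9*l + 20) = (l - 4)*(l - 1)*(l + 2)*(l - 5)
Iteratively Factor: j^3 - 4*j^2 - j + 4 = (j - 4)*(j^2 - 1) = (j - 4)*(j + 1)*(j - 1)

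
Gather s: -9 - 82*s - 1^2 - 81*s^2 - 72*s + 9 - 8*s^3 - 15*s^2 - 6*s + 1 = -8*s^3 - 96*s^2 - 160*s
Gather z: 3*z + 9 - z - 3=2*z + 6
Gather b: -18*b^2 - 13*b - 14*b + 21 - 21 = -18*b^2 - 27*b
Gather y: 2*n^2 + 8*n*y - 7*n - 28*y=2*n^2 - 7*n + y*(8*n - 28)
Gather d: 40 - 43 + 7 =4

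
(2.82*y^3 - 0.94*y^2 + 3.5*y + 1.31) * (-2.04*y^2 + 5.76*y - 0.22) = -5.7528*y^5 + 18.1608*y^4 - 13.1748*y^3 + 17.6944*y^2 + 6.7756*y - 0.2882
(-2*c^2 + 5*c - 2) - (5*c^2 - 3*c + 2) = -7*c^2 + 8*c - 4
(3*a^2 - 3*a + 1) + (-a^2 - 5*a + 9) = 2*a^2 - 8*a + 10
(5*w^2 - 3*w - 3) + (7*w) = 5*w^2 + 4*w - 3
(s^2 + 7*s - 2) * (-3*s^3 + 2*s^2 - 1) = -3*s^5 - 19*s^4 + 20*s^3 - 5*s^2 - 7*s + 2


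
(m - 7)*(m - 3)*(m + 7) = m^3 - 3*m^2 - 49*m + 147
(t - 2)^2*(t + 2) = t^3 - 2*t^2 - 4*t + 8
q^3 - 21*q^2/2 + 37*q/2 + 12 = (q - 8)*(q - 3)*(q + 1/2)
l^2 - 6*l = l*(l - 6)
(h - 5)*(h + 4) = h^2 - h - 20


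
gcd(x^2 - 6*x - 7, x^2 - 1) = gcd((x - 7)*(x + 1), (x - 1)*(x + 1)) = x + 1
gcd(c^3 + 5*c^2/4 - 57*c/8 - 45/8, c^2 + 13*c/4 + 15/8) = c + 3/4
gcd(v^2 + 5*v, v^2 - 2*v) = v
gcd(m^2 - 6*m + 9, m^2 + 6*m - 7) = 1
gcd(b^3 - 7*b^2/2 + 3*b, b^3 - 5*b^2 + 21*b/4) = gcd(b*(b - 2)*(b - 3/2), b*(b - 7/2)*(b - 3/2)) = b^2 - 3*b/2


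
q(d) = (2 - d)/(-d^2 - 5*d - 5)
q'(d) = (2 - d)*(2*d + 5)/(-d^2 - 5*d - 5)^2 - 1/(-d^2 - 5*d - 5)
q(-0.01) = -0.41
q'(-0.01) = 0.61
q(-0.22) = -0.56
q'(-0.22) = 0.90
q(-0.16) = -0.51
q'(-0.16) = 0.80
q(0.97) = -0.10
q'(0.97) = 0.15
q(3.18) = 0.04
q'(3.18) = 0.02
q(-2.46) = 3.57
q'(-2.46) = -0.57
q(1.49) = -0.03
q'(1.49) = 0.09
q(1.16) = -0.07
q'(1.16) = 0.12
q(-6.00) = -0.73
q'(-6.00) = -0.37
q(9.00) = 0.05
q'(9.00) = 0.00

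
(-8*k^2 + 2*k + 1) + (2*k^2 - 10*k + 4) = -6*k^2 - 8*k + 5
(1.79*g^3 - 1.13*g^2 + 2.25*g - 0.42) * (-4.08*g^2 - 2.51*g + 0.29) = -7.3032*g^5 + 0.1175*g^4 - 5.8246*g^3 - 4.2616*g^2 + 1.7067*g - 0.1218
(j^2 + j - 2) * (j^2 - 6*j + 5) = j^4 - 5*j^3 - 3*j^2 + 17*j - 10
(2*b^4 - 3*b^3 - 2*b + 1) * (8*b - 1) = 16*b^5 - 26*b^4 + 3*b^3 - 16*b^2 + 10*b - 1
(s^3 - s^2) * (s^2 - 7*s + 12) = s^5 - 8*s^4 + 19*s^3 - 12*s^2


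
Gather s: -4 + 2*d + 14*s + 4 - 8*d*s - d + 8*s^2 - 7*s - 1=d + 8*s^2 + s*(7 - 8*d) - 1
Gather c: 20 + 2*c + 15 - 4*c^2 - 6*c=-4*c^2 - 4*c + 35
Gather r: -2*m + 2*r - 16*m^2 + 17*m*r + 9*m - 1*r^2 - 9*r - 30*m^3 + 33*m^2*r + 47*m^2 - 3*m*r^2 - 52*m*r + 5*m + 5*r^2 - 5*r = -30*m^3 + 31*m^2 + 12*m + r^2*(4 - 3*m) + r*(33*m^2 - 35*m - 12)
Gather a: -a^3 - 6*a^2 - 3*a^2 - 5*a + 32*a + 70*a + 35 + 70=-a^3 - 9*a^2 + 97*a + 105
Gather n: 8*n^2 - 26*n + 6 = 8*n^2 - 26*n + 6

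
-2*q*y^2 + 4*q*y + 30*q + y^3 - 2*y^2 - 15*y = (-2*q + y)*(y - 5)*(y + 3)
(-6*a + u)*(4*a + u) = -24*a^2 - 2*a*u + u^2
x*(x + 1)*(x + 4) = x^3 + 5*x^2 + 4*x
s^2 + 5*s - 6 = (s - 1)*(s + 6)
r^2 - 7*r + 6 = (r - 6)*(r - 1)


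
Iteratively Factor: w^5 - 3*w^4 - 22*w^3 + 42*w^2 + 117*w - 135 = (w - 5)*(w^4 + 2*w^3 - 12*w^2 - 18*w + 27) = (w - 5)*(w + 3)*(w^3 - w^2 - 9*w + 9) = (w - 5)*(w - 1)*(w + 3)*(w^2 - 9) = (w - 5)*(w - 1)*(w + 3)^2*(w - 3)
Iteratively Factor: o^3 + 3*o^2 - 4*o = (o + 4)*(o^2 - o) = (o - 1)*(o + 4)*(o)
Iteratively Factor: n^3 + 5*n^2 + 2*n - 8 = (n - 1)*(n^2 + 6*n + 8) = (n - 1)*(n + 4)*(n + 2)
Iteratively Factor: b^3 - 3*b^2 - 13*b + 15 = (b + 3)*(b^2 - 6*b + 5) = (b - 1)*(b + 3)*(b - 5)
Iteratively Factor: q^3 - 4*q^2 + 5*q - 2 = (q - 1)*(q^2 - 3*q + 2) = (q - 1)^2*(q - 2)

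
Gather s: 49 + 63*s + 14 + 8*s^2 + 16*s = 8*s^2 + 79*s + 63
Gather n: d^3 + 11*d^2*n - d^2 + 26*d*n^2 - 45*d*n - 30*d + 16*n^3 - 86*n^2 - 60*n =d^3 - d^2 - 30*d + 16*n^3 + n^2*(26*d - 86) + n*(11*d^2 - 45*d - 60)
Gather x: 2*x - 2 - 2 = 2*x - 4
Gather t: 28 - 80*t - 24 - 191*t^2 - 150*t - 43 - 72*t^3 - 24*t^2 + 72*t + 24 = -72*t^3 - 215*t^2 - 158*t - 15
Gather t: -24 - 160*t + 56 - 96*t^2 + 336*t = -96*t^2 + 176*t + 32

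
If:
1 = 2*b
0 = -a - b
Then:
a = -1/2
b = 1/2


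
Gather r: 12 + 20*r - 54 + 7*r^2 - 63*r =7*r^2 - 43*r - 42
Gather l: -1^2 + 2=1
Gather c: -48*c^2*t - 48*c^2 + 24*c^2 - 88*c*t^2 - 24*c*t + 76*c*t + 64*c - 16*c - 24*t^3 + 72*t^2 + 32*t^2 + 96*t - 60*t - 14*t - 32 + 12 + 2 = c^2*(-48*t - 24) + c*(-88*t^2 + 52*t + 48) - 24*t^3 + 104*t^2 + 22*t - 18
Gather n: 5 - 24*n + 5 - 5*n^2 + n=-5*n^2 - 23*n + 10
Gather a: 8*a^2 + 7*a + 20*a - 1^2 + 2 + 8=8*a^2 + 27*a + 9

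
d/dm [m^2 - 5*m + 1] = 2*m - 5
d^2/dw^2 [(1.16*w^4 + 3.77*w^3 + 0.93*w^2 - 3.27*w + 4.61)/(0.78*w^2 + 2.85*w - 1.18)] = (1.411488*w^6 + 15.47208*w^5 + 50.1266159999999*w^4 - 2.34752999999998*w^3 - 34.724676*w^2 + 74.92602*w + 63.971382)/(0.474552*w^6 + 5.20182*w^5 + 16.852914*w^4 + 7.410285*w^3 - 25.495434*w^2 + 11.90502*w - 1.643032)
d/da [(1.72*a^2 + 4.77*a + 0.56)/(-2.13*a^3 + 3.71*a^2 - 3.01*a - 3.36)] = (3.6636*a^4 + 20.3202*a^3 - 19.2955*a^2 - 15.7136*a - 14.3416)/(4.5369*a^6 - 15.8046*a^5 + 26.5867*a^4 - 8.0206*a^3 - 15.8711*a^2 + 20.2272*a + 11.2896)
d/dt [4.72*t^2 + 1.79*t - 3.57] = 9.44*t + 1.79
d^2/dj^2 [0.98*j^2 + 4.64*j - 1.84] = 1.96000000000000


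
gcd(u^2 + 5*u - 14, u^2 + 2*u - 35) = u + 7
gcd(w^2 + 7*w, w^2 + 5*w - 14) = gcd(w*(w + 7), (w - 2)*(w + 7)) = w + 7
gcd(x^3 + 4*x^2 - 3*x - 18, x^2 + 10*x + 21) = x + 3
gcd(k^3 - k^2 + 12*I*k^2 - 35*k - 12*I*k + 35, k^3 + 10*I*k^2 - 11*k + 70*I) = k^2 + 12*I*k - 35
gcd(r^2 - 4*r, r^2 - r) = r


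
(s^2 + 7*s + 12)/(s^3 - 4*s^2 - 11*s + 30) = (s + 4)/(s^2 - 7*s + 10)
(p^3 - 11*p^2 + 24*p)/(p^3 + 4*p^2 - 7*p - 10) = p*(p^2 - 11*p + 24)/(p^3 + 4*p^2 - 7*p - 10)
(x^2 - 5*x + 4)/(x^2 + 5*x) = (x^2 - 5*x + 4)/(x*(x + 5))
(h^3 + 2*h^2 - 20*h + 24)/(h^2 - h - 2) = (h^2 + 4*h - 12)/(h + 1)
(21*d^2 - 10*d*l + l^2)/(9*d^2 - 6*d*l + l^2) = (7*d - l)/(3*d - l)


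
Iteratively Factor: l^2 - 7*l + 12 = (l - 4)*(l - 3)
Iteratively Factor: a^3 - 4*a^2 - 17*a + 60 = (a + 4)*(a^2 - 8*a + 15) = (a - 5)*(a + 4)*(a - 3)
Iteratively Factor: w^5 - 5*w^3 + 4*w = (w)*(w^4 - 5*w^2 + 4) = w*(w - 2)*(w^3 + 2*w^2 - w - 2) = w*(w - 2)*(w + 2)*(w^2 - 1) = w*(w - 2)*(w + 1)*(w + 2)*(w - 1)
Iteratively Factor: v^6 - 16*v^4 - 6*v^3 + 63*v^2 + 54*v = (v + 2)*(v^5 - 2*v^4 - 12*v^3 + 18*v^2 + 27*v) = (v + 1)*(v + 2)*(v^4 - 3*v^3 - 9*v^2 + 27*v) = (v - 3)*(v + 1)*(v + 2)*(v^3 - 9*v) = (v - 3)*(v + 1)*(v + 2)*(v + 3)*(v^2 - 3*v) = v*(v - 3)*(v + 1)*(v + 2)*(v + 3)*(v - 3)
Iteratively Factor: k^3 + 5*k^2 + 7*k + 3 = (k + 1)*(k^2 + 4*k + 3) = (k + 1)*(k + 3)*(k + 1)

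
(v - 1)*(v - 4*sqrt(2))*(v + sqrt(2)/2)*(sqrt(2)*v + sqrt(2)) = sqrt(2)*v^4 - 7*v^3 - 5*sqrt(2)*v^2 + 7*v + 4*sqrt(2)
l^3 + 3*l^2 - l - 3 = (l - 1)*(l + 1)*(l + 3)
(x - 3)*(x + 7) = x^2 + 4*x - 21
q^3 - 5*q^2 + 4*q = q*(q - 4)*(q - 1)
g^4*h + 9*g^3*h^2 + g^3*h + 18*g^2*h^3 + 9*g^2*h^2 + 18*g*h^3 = g*(g + 3*h)*(g + 6*h)*(g*h + h)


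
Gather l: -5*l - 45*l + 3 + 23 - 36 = -50*l - 10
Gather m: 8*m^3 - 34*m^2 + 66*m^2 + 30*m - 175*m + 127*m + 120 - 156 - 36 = 8*m^3 + 32*m^2 - 18*m - 72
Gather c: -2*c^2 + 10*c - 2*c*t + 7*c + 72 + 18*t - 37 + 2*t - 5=-2*c^2 + c*(17 - 2*t) + 20*t + 30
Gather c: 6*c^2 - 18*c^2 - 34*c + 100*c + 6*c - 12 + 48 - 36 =-12*c^2 + 72*c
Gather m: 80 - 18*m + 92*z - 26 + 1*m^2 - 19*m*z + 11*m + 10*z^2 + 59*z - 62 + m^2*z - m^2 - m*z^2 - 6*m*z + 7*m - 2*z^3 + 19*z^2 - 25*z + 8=m^2*z + m*(-z^2 - 25*z) - 2*z^3 + 29*z^2 + 126*z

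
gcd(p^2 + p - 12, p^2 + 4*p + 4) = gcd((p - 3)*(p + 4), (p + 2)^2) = 1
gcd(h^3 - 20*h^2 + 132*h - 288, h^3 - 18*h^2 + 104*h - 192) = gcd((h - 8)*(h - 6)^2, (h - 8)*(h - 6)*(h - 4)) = h^2 - 14*h + 48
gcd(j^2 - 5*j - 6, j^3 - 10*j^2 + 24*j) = j - 6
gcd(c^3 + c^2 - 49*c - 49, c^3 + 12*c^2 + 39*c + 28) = c^2 + 8*c + 7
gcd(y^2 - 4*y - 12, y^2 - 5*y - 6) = y - 6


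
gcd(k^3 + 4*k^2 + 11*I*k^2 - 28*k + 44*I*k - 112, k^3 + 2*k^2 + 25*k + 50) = 1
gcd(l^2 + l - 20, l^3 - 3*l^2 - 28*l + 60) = l + 5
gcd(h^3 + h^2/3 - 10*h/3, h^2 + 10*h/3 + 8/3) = h + 2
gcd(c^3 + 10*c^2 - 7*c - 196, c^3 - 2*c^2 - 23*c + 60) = c - 4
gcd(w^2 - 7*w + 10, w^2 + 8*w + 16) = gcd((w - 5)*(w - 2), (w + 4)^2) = 1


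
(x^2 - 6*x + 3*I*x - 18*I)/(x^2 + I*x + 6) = (x - 6)/(x - 2*I)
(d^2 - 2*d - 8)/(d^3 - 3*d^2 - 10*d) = (d - 4)/(d*(d - 5))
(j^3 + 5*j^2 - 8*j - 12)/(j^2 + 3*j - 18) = (j^2 - j - 2)/(j - 3)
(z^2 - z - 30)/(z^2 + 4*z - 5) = (z - 6)/(z - 1)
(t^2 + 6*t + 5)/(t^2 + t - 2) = (t^2 + 6*t + 5)/(t^2 + t - 2)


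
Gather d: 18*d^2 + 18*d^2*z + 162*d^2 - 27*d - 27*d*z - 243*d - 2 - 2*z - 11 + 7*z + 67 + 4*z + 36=d^2*(18*z + 180) + d*(-27*z - 270) + 9*z + 90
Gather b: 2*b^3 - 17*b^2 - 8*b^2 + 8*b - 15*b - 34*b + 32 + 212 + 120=2*b^3 - 25*b^2 - 41*b + 364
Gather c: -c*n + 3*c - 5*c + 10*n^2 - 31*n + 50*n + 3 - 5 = c*(-n - 2) + 10*n^2 + 19*n - 2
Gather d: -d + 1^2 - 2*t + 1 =-d - 2*t + 2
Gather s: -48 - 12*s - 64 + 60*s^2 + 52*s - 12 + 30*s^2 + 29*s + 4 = 90*s^2 + 69*s - 120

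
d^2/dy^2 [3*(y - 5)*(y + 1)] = 6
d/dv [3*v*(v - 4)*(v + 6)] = 9*v^2 + 12*v - 72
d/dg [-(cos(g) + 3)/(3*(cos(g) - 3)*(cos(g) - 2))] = (sin(g)^2 - 6*cos(g) + 20)*sin(g)/(3*(cos(g) - 3)^2*(cos(g) - 2)^2)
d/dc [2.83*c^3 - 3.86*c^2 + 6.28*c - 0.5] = 8.49*c^2 - 7.72*c + 6.28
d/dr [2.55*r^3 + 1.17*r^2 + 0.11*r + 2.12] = 7.65*r^2 + 2.34*r + 0.11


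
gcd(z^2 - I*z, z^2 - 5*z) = z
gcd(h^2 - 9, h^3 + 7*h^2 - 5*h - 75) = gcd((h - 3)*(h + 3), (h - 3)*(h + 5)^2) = h - 3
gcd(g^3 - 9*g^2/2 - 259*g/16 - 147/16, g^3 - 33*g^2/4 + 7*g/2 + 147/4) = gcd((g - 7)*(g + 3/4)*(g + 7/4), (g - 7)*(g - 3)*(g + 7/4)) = g^2 - 21*g/4 - 49/4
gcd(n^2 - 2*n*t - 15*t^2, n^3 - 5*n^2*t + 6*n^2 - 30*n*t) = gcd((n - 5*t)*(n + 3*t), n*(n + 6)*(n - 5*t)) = -n + 5*t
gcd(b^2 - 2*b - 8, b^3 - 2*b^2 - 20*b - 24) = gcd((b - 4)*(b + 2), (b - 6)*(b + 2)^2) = b + 2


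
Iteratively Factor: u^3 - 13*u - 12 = (u + 1)*(u^2 - u - 12) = (u - 4)*(u + 1)*(u + 3)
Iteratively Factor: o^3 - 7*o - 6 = (o - 3)*(o^2 + 3*o + 2) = (o - 3)*(o + 2)*(o + 1)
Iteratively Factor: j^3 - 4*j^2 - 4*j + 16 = (j - 2)*(j^2 - 2*j - 8) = (j - 4)*(j - 2)*(j + 2)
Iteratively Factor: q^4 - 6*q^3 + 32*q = (q)*(q^3 - 6*q^2 + 32) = q*(q + 2)*(q^2 - 8*q + 16) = q*(q - 4)*(q + 2)*(q - 4)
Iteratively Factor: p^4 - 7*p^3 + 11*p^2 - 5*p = (p)*(p^3 - 7*p^2 + 11*p - 5) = p*(p - 1)*(p^2 - 6*p + 5) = p*(p - 1)^2*(p - 5)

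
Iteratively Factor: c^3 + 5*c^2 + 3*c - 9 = (c + 3)*(c^2 + 2*c - 3) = (c + 3)^2*(c - 1)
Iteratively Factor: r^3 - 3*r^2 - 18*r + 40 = (r - 5)*(r^2 + 2*r - 8) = (r - 5)*(r + 4)*(r - 2)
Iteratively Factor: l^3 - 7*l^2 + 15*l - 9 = (l - 3)*(l^2 - 4*l + 3) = (l - 3)^2*(l - 1)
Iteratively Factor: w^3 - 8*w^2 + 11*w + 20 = (w - 5)*(w^2 - 3*w - 4) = (w - 5)*(w + 1)*(w - 4)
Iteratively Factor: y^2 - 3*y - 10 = (y + 2)*(y - 5)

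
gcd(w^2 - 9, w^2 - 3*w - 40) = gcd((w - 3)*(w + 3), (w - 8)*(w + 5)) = 1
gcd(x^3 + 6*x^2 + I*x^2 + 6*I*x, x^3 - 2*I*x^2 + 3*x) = x^2 + I*x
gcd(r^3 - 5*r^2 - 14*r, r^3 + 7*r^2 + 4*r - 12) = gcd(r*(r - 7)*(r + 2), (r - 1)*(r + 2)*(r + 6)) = r + 2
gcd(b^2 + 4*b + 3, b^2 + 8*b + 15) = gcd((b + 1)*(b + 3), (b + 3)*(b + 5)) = b + 3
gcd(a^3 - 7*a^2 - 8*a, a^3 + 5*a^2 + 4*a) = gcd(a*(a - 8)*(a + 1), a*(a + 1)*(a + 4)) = a^2 + a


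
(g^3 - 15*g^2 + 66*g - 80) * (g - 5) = g^4 - 20*g^3 + 141*g^2 - 410*g + 400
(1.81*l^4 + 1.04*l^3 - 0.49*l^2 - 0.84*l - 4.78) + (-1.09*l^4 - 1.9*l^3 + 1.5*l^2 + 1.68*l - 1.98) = 0.72*l^4 - 0.86*l^3 + 1.01*l^2 + 0.84*l - 6.76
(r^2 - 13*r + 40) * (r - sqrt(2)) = r^3 - 13*r^2 - sqrt(2)*r^2 + 13*sqrt(2)*r + 40*r - 40*sqrt(2)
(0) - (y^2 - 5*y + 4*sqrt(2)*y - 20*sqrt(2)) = -y^2 - 4*sqrt(2)*y + 5*y + 20*sqrt(2)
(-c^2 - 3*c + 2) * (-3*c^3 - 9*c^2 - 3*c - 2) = 3*c^5 + 18*c^4 + 24*c^3 - 7*c^2 - 4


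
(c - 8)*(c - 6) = c^2 - 14*c + 48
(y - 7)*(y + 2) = y^2 - 5*y - 14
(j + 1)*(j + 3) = j^2 + 4*j + 3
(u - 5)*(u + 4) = u^2 - u - 20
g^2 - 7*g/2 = g*(g - 7/2)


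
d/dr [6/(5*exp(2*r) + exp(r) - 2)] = (-60*exp(r) - 6)*exp(r)/(5*exp(2*r) + exp(r) - 2)^2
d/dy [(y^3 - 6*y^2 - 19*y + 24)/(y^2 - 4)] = (y^4 + 7*y^2 + 76)/(y^4 - 8*y^2 + 16)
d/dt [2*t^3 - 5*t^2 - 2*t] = 6*t^2 - 10*t - 2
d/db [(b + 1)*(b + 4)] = 2*b + 5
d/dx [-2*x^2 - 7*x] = -4*x - 7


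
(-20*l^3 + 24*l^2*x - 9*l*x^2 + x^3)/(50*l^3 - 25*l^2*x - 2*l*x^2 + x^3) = (-2*l + x)/(5*l + x)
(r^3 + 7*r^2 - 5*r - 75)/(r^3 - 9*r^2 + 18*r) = (r^2 + 10*r + 25)/(r*(r - 6))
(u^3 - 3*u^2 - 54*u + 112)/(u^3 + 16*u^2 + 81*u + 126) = (u^2 - 10*u + 16)/(u^2 + 9*u + 18)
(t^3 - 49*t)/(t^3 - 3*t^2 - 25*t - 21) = t*(t + 7)/(t^2 + 4*t + 3)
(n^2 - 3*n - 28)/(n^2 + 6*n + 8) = (n - 7)/(n + 2)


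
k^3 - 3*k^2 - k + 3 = (k - 3)*(k - 1)*(k + 1)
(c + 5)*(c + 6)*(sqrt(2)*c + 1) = sqrt(2)*c^3 + c^2 + 11*sqrt(2)*c^2 + 11*c + 30*sqrt(2)*c + 30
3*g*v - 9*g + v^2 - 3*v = (3*g + v)*(v - 3)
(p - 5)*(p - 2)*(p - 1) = p^3 - 8*p^2 + 17*p - 10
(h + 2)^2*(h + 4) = h^3 + 8*h^2 + 20*h + 16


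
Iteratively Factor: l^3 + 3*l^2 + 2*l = (l + 1)*(l^2 + 2*l) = (l + 1)*(l + 2)*(l)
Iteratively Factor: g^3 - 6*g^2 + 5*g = (g - 5)*(g^2 - g) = (g - 5)*(g - 1)*(g)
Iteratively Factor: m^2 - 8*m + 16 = (m - 4)*(m - 4)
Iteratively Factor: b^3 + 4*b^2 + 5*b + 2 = (b + 1)*(b^2 + 3*b + 2) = (b + 1)^2*(b + 2)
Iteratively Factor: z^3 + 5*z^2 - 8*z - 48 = (z - 3)*(z^2 + 8*z + 16) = (z - 3)*(z + 4)*(z + 4)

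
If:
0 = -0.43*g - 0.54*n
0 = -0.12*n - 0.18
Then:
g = 1.88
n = -1.50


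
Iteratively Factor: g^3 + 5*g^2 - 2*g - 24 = (g - 2)*(g^2 + 7*g + 12) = (g - 2)*(g + 3)*(g + 4)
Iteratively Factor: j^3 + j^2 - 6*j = (j + 3)*(j^2 - 2*j) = j*(j + 3)*(j - 2)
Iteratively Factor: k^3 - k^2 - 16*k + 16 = (k - 4)*(k^2 + 3*k - 4) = (k - 4)*(k - 1)*(k + 4)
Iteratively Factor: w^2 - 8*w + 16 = (w - 4)*(w - 4)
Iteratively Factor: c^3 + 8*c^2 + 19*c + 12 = (c + 1)*(c^2 + 7*c + 12) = (c + 1)*(c + 3)*(c + 4)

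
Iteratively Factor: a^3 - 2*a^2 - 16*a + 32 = (a + 4)*(a^2 - 6*a + 8) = (a - 4)*(a + 4)*(a - 2)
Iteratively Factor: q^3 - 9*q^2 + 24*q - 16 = (q - 1)*(q^2 - 8*q + 16) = (q - 4)*(q - 1)*(q - 4)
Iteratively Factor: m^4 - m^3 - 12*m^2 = (m + 3)*(m^3 - 4*m^2) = m*(m + 3)*(m^2 - 4*m) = m*(m - 4)*(m + 3)*(m)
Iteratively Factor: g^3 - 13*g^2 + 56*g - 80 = (g - 4)*(g^2 - 9*g + 20) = (g - 4)^2*(g - 5)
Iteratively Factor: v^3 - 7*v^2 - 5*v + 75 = (v + 3)*(v^2 - 10*v + 25) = (v - 5)*(v + 3)*(v - 5)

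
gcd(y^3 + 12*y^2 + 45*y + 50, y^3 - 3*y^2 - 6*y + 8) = y + 2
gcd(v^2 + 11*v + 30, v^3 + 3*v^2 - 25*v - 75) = v + 5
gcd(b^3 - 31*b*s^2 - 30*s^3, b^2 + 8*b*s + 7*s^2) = b + s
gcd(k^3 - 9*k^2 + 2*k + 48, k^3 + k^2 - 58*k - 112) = k^2 - 6*k - 16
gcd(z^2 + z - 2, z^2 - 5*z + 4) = z - 1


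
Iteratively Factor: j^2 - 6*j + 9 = (j - 3)*(j - 3)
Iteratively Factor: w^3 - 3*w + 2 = (w - 1)*(w^2 + w - 2) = (w - 1)*(w + 2)*(w - 1)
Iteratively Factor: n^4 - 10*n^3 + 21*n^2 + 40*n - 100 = (n - 2)*(n^3 - 8*n^2 + 5*n + 50) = (n - 5)*(n - 2)*(n^2 - 3*n - 10) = (n - 5)*(n - 2)*(n + 2)*(n - 5)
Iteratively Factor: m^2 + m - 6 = (m - 2)*(m + 3)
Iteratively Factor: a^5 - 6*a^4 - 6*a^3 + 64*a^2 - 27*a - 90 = (a - 3)*(a^4 - 3*a^3 - 15*a^2 + 19*a + 30) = (a - 3)*(a + 3)*(a^3 - 6*a^2 + 3*a + 10) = (a - 5)*(a - 3)*(a + 3)*(a^2 - a - 2) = (a - 5)*(a - 3)*(a + 1)*(a + 3)*(a - 2)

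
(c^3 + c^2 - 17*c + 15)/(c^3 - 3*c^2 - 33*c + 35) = (c - 3)/(c - 7)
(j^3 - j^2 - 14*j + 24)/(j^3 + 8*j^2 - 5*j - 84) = (j - 2)/(j + 7)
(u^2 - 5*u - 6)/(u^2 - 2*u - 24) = (u + 1)/(u + 4)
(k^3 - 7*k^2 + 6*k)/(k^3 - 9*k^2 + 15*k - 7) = k*(k - 6)/(k^2 - 8*k + 7)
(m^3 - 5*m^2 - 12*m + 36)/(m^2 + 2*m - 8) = (m^2 - 3*m - 18)/(m + 4)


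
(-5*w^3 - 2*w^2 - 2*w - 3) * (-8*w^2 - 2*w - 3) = 40*w^5 + 26*w^4 + 35*w^3 + 34*w^2 + 12*w + 9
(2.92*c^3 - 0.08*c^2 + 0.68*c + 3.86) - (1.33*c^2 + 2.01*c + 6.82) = 2.92*c^3 - 1.41*c^2 - 1.33*c - 2.96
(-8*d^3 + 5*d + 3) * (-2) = 16*d^3 - 10*d - 6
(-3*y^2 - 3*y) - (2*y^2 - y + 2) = -5*y^2 - 2*y - 2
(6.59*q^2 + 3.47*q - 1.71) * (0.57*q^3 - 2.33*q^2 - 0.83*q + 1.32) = 3.7563*q^5 - 13.3768*q^4 - 14.5295*q^3 + 9.803*q^2 + 5.9997*q - 2.2572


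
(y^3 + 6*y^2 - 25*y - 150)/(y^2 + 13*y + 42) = (y^2 - 25)/(y + 7)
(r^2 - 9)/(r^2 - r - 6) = (r + 3)/(r + 2)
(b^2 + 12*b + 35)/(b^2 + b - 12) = (b^2 + 12*b + 35)/(b^2 + b - 12)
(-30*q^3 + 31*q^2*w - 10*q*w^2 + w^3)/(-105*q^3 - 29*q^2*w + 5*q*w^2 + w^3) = (6*q^2 - 5*q*w + w^2)/(21*q^2 + 10*q*w + w^2)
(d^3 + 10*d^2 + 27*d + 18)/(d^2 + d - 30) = (d^2 + 4*d + 3)/(d - 5)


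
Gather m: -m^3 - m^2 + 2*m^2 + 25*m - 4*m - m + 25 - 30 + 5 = -m^3 + m^2 + 20*m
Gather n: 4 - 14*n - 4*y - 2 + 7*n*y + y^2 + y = n*(7*y - 14) + y^2 - 3*y + 2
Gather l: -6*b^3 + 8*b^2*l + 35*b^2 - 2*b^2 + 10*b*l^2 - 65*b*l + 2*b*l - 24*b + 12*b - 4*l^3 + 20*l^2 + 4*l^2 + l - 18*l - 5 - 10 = -6*b^3 + 33*b^2 - 12*b - 4*l^3 + l^2*(10*b + 24) + l*(8*b^2 - 63*b - 17) - 15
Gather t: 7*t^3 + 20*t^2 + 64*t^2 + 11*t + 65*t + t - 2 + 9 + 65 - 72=7*t^3 + 84*t^2 + 77*t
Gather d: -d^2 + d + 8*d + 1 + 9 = -d^2 + 9*d + 10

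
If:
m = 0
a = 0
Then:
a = 0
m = 0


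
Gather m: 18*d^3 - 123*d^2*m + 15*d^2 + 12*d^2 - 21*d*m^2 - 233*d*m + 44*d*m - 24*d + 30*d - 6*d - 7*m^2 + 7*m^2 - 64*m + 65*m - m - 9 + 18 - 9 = 18*d^3 + 27*d^2 - 21*d*m^2 + m*(-123*d^2 - 189*d)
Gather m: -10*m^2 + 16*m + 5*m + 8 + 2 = -10*m^2 + 21*m + 10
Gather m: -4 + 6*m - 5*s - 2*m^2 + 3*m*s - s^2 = -2*m^2 + m*(3*s + 6) - s^2 - 5*s - 4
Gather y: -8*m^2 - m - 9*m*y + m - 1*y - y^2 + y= -8*m^2 - 9*m*y - y^2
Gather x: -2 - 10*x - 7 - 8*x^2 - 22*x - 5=-8*x^2 - 32*x - 14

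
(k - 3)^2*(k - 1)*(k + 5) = k^4 - 2*k^3 - 20*k^2 + 66*k - 45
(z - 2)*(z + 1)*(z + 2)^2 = z^4 + 3*z^3 - 2*z^2 - 12*z - 8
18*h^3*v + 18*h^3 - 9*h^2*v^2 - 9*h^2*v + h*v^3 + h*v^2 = (-6*h + v)*(-3*h + v)*(h*v + h)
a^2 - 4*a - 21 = (a - 7)*(a + 3)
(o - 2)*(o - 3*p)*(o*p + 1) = o^3*p - 3*o^2*p^2 - 2*o^2*p + o^2 + 6*o*p^2 - 3*o*p - 2*o + 6*p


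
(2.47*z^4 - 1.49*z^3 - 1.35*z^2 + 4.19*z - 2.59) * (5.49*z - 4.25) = 13.5603*z^5 - 18.6776*z^4 - 1.079*z^3 + 28.7406*z^2 - 32.0266*z + 11.0075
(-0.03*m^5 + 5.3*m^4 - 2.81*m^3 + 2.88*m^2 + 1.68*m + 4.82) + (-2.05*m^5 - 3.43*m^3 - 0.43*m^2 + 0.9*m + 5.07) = -2.08*m^5 + 5.3*m^4 - 6.24*m^3 + 2.45*m^2 + 2.58*m + 9.89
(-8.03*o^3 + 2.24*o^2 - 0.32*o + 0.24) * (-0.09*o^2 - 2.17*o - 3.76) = 0.7227*o^5 + 17.2235*o^4 + 25.3608*o^3 - 7.7496*o^2 + 0.6824*o - 0.9024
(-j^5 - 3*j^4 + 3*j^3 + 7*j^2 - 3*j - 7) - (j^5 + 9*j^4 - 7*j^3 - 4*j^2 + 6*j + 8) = -2*j^5 - 12*j^4 + 10*j^3 + 11*j^2 - 9*j - 15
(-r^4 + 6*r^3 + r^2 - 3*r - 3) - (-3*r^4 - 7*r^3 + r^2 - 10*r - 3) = 2*r^4 + 13*r^3 + 7*r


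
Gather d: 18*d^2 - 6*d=18*d^2 - 6*d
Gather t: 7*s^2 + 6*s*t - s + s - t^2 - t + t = 7*s^2 + 6*s*t - t^2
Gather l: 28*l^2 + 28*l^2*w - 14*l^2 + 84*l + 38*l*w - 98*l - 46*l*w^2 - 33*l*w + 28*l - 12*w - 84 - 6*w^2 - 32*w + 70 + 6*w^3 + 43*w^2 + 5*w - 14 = l^2*(28*w + 14) + l*(-46*w^2 + 5*w + 14) + 6*w^3 + 37*w^2 - 39*w - 28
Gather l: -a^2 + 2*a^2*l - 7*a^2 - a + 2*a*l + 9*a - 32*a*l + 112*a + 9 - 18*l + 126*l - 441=-8*a^2 + 120*a + l*(2*a^2 - 30*a + 108) - 432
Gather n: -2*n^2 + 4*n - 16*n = -2*n^2 - 12*n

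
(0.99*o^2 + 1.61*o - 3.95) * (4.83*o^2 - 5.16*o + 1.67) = 4.7817*o^4 + 2.6679*o^3 - 25.7328*o^2 + 23.0707*o - 6.5965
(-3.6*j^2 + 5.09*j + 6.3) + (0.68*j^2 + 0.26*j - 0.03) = -2.92*j^2 + 5.35*j + 6.27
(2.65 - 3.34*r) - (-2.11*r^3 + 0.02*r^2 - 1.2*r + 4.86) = 2.11*r^3 - 0.02*r^2 - 2.14*r - 2.21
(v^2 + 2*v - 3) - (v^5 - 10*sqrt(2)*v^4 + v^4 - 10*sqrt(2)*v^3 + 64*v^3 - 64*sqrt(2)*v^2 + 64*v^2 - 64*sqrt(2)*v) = -v^5 - v^4 + 10*sqrt(2)*v^4 - 64*v^3 + 10*sqrt(2)*v^3 - 63*v^2 + 64*sqrt(2)*v^2 + 2*v + 64*sqrt(2)*v - 3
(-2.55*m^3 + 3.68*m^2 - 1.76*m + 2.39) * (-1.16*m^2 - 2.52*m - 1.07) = 2.958*m^5 + 2.1572*m^4 - 4.5035*m^3 - 2.2748*m^2 - 4.1396*m - 2.5573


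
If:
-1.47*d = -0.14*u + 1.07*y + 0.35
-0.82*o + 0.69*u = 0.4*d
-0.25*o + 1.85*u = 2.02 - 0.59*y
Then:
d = -0.756800466234429*y - 0.119914188749582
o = 0.113746630727763*y + 1.10266753415745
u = 1.24090101812939 - 0.303547752604356*y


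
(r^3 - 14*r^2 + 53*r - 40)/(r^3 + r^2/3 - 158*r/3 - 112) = 3*(r^2 - 6*r + 5)/(3*r^2 + 25*r + 42)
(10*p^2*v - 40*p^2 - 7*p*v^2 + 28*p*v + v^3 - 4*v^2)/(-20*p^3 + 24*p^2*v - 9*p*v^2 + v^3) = (4 - v)/(2*p - v)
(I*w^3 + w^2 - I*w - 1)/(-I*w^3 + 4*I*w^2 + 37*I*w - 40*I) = (-w^2 + w*(-1 + I) + I)/(w^2 - 3*w - 40)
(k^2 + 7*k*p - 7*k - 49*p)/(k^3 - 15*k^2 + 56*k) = (k + 7*p)/(k*(k - 8))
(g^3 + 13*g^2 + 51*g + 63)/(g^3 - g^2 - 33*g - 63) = (g + 7)/(g - 7)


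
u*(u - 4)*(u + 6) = u^3 + 2*u^2 - 24*u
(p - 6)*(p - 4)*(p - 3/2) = p^3 - 23*p^2/2 + 39*p - 36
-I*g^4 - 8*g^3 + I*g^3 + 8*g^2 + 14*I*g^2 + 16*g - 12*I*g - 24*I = (g - 2)*(g - 6*I)*(g - 2*I)*(-I*g - I)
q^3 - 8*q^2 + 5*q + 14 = (q - 7)*(q - 2)*(q + 1)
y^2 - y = y*(y - 1)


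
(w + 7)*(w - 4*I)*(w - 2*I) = w^3 + 7*w^2 - 6*I*w^2 - 8*w - 42*I*w - 56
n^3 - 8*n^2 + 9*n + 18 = (n - 6)*(n - 3)*(n + 1)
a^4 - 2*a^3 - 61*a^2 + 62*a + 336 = (a - 8)*(a - 3)*(a + 2)*(a + 7)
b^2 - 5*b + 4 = (b - 4)*(b - 1)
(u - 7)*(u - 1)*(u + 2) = u^3 - 6*u^2 - 9*u + 14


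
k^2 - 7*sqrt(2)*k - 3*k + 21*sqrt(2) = (k - 3)*(k - 7*sqrt(2))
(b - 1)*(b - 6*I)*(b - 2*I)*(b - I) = b^4 - b^3 - 9*I*b^3 - 20*b^2 + 9*I*b^2 + 20*b + 12*I*b - 12*I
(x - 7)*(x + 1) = x^2 - 6*x - 7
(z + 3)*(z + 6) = z^2 + 9*z + 18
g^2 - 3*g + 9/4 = (g - 3/2)^2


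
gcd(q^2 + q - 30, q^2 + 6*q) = q + 6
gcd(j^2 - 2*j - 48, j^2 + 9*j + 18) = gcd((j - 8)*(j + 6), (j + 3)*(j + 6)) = j + 6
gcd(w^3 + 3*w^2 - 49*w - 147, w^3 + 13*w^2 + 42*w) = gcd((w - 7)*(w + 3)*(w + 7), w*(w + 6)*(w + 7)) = w + 7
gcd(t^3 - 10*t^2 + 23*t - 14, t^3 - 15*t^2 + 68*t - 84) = t^2 - 9*t + 14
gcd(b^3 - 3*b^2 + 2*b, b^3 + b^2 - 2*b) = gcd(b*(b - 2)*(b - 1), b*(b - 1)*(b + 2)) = b^2 - b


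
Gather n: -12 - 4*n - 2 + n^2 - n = n^2 - 5*n - 14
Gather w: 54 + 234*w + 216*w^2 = 216*w^2 + 234*w + 54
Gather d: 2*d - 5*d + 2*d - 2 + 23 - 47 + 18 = -d - 8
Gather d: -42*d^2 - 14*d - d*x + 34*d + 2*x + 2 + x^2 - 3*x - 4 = -42*d^2 + d*(20 - x) + x^2 - x - 2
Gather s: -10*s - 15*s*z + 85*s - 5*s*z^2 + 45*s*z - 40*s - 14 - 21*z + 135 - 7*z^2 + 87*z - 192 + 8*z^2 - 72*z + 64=s*(-5*z^2 + 30*z + 35) + z^2 - 6*z - 7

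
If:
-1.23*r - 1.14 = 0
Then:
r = -0.93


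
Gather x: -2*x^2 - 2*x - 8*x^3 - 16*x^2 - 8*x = -8*x^3 - 18*x^2 - 10*x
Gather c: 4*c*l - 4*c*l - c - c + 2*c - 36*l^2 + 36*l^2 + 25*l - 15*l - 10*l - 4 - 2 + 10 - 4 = 0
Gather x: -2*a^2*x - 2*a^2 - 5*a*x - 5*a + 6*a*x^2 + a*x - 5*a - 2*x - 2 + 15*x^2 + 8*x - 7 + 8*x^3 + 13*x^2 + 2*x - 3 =-2*a^2 - 10*a + 8*x^3 + x^2*(6*a + 28) + x*(-2*a^2 - 4*a + 8) - 12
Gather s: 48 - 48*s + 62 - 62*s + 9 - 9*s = 119 - 119*s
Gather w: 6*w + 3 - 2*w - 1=4*w + 2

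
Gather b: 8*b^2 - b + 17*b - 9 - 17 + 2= 8*b^2 + 16*b - 24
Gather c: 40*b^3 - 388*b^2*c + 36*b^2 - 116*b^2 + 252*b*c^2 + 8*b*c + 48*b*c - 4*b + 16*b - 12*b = 40*b^3 - 80*b^2 + 252*b*c^2 + c*(-388*b^2 + 56*b)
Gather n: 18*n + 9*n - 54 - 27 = 27*n - 81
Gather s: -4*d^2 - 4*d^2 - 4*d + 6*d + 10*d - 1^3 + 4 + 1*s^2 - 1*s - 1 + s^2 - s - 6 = -8*d^2 + 12*d + 2*s^2 - 2*s - 4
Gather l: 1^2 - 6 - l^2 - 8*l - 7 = -l^2 - 8*l - 12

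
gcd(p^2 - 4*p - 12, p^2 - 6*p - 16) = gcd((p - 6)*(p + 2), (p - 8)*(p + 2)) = p + 2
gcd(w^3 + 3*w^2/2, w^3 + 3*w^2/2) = w^3 + 3*w^2/2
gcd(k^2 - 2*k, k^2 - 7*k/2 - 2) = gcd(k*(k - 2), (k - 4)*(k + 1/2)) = 1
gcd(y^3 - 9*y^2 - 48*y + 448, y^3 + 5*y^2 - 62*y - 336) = y^2 - y - 56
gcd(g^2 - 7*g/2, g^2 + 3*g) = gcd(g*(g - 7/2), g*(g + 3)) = g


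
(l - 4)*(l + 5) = l^2 + l - 20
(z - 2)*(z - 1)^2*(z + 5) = z^4 + z^3 - 15*z^2 + 23*z - 10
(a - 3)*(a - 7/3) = a^2 - 16*a/3 + 7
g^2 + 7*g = g*(g + 7)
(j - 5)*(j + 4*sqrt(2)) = j^2 - 5*j + 4*sqrt(2)*j - 20*sqrt(2)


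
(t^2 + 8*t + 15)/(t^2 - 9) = (t + 5)/(t - 3)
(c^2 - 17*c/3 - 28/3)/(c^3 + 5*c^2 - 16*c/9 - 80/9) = 3*(c - 7)/(3*c^2 + 11*c - 20)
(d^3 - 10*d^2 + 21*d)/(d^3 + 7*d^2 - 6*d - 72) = d*(d - 7)/(d^2 + 10*d + 24)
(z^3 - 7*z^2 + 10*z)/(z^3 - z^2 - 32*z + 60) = z/(z + 6)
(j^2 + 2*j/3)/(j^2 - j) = (j + 2/3)/(j - 1)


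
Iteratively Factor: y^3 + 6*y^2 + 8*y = (y + 4)*(y^2 + 2*y) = (y + 2)*(y + 4)*(y)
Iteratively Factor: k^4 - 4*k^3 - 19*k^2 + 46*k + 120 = (k - 5)*(k^3 + k^2 - 14*k - 24) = (k - 5)*(k - 4)*(k^2 + 5*k + 6) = (k - 5)*(k - 4)*(k + 2)*(k + 3)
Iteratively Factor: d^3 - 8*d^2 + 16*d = (d)*(d^2 - 8*d + 16) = d*(d - 4)*(d - 4)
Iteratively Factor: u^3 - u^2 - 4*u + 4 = (u - 1)*(u^2 - 4) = (u - 2)*(u - 1)*(u + 2)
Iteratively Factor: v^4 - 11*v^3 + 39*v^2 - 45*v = (v - 5)*(v^3 - 6*v^2 + 9*v) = (v - 5)*(v - 3)*(v^2 - 3*v) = (v - 5)*(v - 3)^2*(v)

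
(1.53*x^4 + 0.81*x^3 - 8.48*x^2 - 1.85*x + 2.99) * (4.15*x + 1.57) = 6.3495*x^5 + 5.7636*x^4 - 33.9203*x^3 - 20.9911*x^2 + 9.504*x + 4.6943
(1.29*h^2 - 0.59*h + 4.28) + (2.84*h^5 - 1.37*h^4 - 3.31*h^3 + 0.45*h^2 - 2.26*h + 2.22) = 2.84*h^5 - 1.37*h^4 - 3.31*h^3 + 1.74*h^2 - 2.85*h + 6.5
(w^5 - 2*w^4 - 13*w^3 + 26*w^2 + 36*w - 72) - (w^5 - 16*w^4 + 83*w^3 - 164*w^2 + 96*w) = 14*w^4 - 96*w^3 + 190*w^2 - 60*w - 72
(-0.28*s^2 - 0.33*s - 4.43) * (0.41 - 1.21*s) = 0.3388*s^3 + 0.2845*s^2 + 5.225*s - 1.8163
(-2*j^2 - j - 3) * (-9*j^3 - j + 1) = 18*j^5 + 9*j^4 + 29*j^3 - j^2 + 2*j - 3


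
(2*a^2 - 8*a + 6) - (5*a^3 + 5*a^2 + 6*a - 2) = -5*a^3 - 3*a^2 - 14*a + 8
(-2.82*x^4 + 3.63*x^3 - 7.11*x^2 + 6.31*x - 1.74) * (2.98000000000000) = -8.4036*x^4 + 10.8174*x^3 - 21.1878*x^2 + 18.8038*x - 5.1852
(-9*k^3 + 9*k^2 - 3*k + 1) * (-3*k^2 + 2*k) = 27*k^5 - 45*k^4 + 27*k^3 - 9*k^2 + 2*k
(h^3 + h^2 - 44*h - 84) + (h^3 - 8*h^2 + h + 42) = 2*h^3 - 7*h^2 - 43*h - 42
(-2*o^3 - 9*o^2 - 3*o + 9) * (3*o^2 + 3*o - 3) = -6*o^5 - 33*o^4 - 30*o^3 + 45*o^2 + 36*o - 27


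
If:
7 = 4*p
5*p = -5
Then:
No Solution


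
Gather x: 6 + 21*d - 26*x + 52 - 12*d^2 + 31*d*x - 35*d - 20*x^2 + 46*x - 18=-12*d^2 - 14*d - 20*x^2 + x*(31*d + 20) + 40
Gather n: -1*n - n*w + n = -n*w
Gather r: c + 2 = c + 2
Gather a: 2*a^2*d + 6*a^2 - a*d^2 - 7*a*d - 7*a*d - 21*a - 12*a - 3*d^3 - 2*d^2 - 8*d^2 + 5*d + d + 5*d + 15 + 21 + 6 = a^2*(2*d + 6) + a*(-d^2 - 14*d - 33) - 3*d^3 - 10*d^2 + 11*d + 42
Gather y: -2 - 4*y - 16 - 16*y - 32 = -20*y - 50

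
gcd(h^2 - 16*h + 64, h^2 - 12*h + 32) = h - 8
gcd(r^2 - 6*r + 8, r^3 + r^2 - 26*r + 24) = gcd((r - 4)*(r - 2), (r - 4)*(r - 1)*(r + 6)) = r - 4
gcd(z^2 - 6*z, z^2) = z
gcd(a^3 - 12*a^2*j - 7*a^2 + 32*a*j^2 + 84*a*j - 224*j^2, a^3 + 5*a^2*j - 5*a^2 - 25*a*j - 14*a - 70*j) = a - 7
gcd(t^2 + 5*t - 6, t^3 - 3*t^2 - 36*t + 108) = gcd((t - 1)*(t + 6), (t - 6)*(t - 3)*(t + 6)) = t + 6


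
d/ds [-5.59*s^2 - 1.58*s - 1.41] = -11.18*s - 1.58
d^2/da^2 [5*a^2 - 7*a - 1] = 10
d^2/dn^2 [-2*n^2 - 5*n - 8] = -4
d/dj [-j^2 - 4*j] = -2*j - 4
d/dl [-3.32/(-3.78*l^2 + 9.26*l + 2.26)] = (30.7432 - 25.0992*l)/(-3.78*l^2 + 9.26*l + 2.26)^2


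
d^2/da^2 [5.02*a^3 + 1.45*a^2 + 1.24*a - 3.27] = 30.12*a + 2.9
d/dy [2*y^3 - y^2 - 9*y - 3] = 6*y^2 - 2*y - 9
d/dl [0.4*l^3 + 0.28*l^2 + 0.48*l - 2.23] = 1.2*l^2 + 0.56*l + 0.48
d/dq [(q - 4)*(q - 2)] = 2*q - 6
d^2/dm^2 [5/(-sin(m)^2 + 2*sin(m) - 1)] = 10*(2*sin(m) + 3)/(sin(m) - 1)^3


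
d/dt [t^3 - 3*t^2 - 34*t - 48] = 3*t^2 - 6*t - 34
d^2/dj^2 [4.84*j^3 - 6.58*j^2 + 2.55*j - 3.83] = 29.04*j - 13.16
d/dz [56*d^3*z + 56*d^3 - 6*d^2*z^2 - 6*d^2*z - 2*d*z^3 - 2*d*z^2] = 2*d*(28*d^2 - 6*d*z - 3*d - 3*z^2 - 2*z)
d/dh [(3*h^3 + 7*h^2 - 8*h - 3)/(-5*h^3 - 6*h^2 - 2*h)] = (17*h^4 - 92*h^3 - 107*h^2 - 36*h - 6)/(h^2*(25*h^4 + 60*h^3 + 56*h^2 + 24*h + 4))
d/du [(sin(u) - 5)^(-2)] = -2*cos(u)/(sin(u) - 5)^3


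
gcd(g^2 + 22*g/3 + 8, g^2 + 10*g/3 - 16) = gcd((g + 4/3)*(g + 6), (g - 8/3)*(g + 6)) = g + 6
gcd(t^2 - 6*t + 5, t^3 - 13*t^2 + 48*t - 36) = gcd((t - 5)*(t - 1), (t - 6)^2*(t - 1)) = t - 1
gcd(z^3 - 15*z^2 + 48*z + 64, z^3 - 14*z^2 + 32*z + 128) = z^2 - 16*z + 64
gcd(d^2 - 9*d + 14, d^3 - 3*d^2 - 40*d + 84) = d^2 - 9*d + 14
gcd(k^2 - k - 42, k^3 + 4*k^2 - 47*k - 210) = k^2 - k - 42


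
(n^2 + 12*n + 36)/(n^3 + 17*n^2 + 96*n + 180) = 1/(n + 5)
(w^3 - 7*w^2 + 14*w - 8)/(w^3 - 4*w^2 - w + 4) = (w - 2)/(w + 1)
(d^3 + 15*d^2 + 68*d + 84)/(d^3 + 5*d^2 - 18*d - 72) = (d^2 + 9*d + 14)/(d^2 - d - 12)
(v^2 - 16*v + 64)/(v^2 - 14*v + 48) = (v - 8)/(v - 6)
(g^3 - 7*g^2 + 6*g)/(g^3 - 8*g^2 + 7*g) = (g - 6)/(g - 7)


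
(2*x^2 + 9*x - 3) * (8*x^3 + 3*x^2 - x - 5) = 16*x^5 + 78*x^4 + x^3 - 28*x^2 - 42*x + 15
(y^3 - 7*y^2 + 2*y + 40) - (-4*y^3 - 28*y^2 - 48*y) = 5*y^3 + 21*y^2 + 50*y + 40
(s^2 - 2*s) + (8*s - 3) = s^2 + 6*s - 3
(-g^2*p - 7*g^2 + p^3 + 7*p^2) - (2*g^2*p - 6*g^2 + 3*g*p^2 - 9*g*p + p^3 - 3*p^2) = -3*g^2*p - g^2 - 3*g*p^2 + 9*g*p + 10*p^2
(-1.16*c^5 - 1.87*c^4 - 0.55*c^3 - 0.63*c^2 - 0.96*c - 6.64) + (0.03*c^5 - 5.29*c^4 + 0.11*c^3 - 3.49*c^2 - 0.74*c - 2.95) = -1.13*c^5 - 7.16*c^4 - 0.44*c^3 - 4.12*c^2 - 1.7*c - 9.59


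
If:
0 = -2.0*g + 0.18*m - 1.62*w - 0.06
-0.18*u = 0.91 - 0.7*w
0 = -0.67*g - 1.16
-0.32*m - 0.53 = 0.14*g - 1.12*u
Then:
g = -1.73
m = -19.51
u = -5.32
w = -0.07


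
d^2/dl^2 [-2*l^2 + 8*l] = -4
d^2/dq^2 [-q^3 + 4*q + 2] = -6*q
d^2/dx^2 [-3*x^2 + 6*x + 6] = -6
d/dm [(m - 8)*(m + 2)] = 2*m - 6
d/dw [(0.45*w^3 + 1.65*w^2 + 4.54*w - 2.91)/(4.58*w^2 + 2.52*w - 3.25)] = (2.061*w^4 + 2.268*w^3 - 21.0227*w^2 + 15.9306*w - 7.4218)/(20.9764*w^4 + 23.0832*w^3 - 23.4196*w^2 - 16.38*w + 10.5625)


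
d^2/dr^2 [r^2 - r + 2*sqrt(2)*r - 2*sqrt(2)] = 2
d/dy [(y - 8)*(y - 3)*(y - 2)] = 3*y^2 - 26*y + 46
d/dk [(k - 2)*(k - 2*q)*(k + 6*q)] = 3*k^2 + 8*k*q - 4*k - 12*q^2 - 8*q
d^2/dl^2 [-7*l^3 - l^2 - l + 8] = -42*l - 2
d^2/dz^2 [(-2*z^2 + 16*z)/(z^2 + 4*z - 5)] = 12*(4*z^3 - 5*z^2 + 40*z + 45)/(z^6 + 12*z^5 + 33*z^4 - 56*z^3 - 165*z^2 + 300*z - 125)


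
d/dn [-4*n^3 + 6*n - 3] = 6 - 12*n^2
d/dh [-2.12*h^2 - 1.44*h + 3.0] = -4.24*h - 1.44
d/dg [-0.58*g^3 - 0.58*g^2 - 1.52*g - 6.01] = -1.74*g^2 - 1.16*g - 1.52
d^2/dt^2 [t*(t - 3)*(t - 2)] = 6*t - 10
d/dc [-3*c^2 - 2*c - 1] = -6*c - 2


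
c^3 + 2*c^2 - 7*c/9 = c*(c - 1/3)*(c + 7/3)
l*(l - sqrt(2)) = l^2 - sqrt(2)*l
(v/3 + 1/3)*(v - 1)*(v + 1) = v^3/3 + v^2/3 - v/3 - 1/3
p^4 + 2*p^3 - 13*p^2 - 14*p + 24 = (p - 3)*(p - 1)*(p + 2)*(p + 4)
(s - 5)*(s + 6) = s^2 + s - 30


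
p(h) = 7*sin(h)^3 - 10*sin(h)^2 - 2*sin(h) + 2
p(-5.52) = -1.85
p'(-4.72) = -0.01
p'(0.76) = -4.21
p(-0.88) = -5.60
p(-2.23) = -6.13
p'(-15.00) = -15.11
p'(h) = 21*sin(h)^2*cos(h) - 20*sin(h)*cos(h) - 2*cos(h)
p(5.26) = -7.94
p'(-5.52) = -4.18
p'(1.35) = -0.33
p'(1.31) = -0.44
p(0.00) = 2.00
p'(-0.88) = 16.50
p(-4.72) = -3.00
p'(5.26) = 15.82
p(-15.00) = -2.85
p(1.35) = -2.97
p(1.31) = -2.95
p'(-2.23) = -16.50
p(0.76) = -1.84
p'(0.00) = -2.00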